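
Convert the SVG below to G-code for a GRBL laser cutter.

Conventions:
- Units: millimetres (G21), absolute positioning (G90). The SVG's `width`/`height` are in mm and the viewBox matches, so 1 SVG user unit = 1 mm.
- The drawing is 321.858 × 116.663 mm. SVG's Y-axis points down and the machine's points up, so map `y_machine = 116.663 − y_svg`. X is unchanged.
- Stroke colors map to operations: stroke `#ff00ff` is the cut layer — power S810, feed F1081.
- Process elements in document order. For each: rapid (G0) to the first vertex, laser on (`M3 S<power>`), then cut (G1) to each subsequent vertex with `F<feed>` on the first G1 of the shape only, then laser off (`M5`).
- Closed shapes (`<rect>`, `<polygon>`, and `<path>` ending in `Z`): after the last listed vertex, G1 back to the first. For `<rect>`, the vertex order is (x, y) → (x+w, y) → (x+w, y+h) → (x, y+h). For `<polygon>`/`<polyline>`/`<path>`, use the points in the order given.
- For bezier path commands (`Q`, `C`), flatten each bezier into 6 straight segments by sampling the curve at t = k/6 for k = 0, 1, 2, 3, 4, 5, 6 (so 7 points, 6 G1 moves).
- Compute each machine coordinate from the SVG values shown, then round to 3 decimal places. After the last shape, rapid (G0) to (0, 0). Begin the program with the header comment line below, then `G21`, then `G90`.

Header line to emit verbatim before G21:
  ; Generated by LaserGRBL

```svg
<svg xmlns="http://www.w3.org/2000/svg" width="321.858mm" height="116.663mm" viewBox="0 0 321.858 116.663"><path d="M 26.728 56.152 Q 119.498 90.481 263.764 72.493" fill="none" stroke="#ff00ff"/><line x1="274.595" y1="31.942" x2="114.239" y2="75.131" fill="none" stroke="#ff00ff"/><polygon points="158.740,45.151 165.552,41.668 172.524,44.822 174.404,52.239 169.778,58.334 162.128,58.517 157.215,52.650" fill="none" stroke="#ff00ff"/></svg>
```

Since the viewBox matches the mm dimensions, user units are millimetres directly. The only transform is the Y-flip y_m = 116.663 − y_svg.

Shape 1 is a quadratic bezier drawn with `<path>`. Its stroke #ff00ff means cut at S810, F1081. After flipping Y the toolpath is (26.728,60.511) → (59.082,50.521) → (94.296,43.438) → (132.372,39.261) → (173.308,37.991) → (217.106,39.627) → (263.764,44.170).

Shape 2 is a line segment drawn with `<line>`. Its stroke #ff00ff means cut at S810, F1081. After flipping Y the toolpath is (274.595,84.721) → (114.239,41.532).

Shape 3 is a regular polygon drawn with `<polygon>`. Its stroke #ff00ff means cut at S810, F1081. After flipping Y the toolpath is (158.740,71.512) → (165.552,74.995) → (172.524,71.841) → (174.404,64.424) → (169.778,58.329) → (162.128,58.146) → (157.215,64.013) → (158.740,71.512), returning to the start.

; Generated by LaserGRBL
G21
G90
G0 X26.728 Y60.511
M3 S810
G1 X59.082 Y50.521 F1081
G1 X94.296 Y43.438
G1 X132.372 Y39.261
G1 X173.308 Y37.991
G1 X217.106 Y39.627
G1 X263.764 Y44.170
M5
G0 X274.595 Y84.721
M3 S810
G1 X114.239 Y41.532 F1081
M5
G0 X158.740 Y71.512
M3 S810
G1 X165.552 Y74.995 F1081
G1 X172.524 Y71.841
G1 X174.404 Y64.424
G1 X169.778 Y58.329
G1 X162.128 Y58.146
G1 X157.215 Y64.013
G1 X158.740 Y71.512
M5
G0 X0.000 Y0.000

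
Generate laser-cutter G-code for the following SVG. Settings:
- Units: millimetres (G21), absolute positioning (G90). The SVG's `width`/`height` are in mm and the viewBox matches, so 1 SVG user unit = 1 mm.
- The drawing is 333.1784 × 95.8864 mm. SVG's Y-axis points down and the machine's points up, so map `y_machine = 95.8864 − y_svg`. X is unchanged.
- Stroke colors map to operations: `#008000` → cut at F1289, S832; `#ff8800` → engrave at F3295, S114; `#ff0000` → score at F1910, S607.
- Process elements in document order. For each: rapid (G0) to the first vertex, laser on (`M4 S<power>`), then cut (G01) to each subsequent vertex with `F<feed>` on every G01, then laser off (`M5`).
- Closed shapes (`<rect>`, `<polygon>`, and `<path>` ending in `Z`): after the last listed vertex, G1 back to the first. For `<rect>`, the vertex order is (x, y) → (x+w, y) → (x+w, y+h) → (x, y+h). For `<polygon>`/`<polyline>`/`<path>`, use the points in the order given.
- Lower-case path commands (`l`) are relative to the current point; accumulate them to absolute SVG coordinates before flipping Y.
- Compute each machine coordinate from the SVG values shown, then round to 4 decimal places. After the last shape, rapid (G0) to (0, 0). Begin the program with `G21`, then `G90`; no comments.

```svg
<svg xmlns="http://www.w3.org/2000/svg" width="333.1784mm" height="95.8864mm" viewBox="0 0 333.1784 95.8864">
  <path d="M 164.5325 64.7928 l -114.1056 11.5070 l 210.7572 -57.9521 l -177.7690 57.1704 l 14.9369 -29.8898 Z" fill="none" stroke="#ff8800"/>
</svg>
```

Since the viewBox matches the mm dimensions, user units are millimetres directly. The only transform is the Y-flip y_m = 95.8864 − y_svg.

Shape 1 is a closed polygon drawn with `<path>`. Its stroke #ff8800 means engrave at S114, F3295. After flipping Y the toolpath is (164.5325,31.0936) → (50.4269,19.5866) → (261.1841,77.5387) → (83.4151,20.3683) → (98.3520,50.2581) → (164.5325,31.0936), returning to the start.

G21
G90
G0 X164.5325 Y31.0936
M4 S114
G01 X50.4269 Y19.5866 F3295
G01 X261.1841 Y77.5387 F3295
G01 X83.4151 Y20.3683 F3295
G01 X98.3520 Y50.2581 F3295
G01 X164.5325 Y31.0936 F3295
M5
G0 X0.0000 Y0.0000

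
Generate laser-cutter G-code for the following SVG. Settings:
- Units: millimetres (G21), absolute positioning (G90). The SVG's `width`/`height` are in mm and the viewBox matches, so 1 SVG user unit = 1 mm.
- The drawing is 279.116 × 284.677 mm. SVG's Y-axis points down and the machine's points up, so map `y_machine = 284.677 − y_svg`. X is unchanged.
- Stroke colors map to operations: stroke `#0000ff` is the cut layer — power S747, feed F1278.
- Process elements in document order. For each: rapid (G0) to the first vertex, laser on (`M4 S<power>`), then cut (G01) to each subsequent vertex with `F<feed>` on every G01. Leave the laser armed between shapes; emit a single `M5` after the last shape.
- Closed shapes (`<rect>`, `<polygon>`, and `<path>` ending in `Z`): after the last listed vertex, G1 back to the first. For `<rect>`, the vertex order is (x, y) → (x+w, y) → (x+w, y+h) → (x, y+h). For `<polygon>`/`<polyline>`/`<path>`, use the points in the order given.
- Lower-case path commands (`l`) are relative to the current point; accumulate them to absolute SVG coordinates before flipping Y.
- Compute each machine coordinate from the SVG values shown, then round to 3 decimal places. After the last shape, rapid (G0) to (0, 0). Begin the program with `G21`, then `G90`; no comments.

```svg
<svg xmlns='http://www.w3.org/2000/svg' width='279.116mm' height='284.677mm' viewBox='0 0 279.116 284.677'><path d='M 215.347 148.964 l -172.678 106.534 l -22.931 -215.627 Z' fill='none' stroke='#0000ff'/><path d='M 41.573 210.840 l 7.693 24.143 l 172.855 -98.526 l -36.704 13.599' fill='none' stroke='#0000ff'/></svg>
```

G21
G90
G0 X215.347 Y135.713
M4 S747
G01 X42.669 Y29.179 F1278
G01 X19.738 Y244.806 F1278
G01 X215.347 Y135.713 F1278
G0 X41.573 Y73.837
M4 S747
G01 X49.266 Y49.694 F1278
G01 X222.121 Y148.220 F1278
G01 X185.417 Y134.621 F1278
M5
G0 X0.000 Y0.000

Since the viewBox matches the mm dimensions, user units are millimetres directly. The only transform is the Y-flip y_m = 284.677 − y_svg.

Shape 1 is a closed polygon drawn with `<path>`. Its stroke #0000ff means cut at S747, F1278. After flipping Y the toolpath is (215.347,135.713) → (42.669,29.179) → (19.738,244.806) → (215.347,135.713), returning to the start.

Shape 2 is a open polyline drawn with `<path>`. Its stroke #0000ff means cut at S747, F1278. After flipping Y the toolpath is (41.573,73.837) → (49.266,49.694) → (222.121,148.220) → (185.417,134.621).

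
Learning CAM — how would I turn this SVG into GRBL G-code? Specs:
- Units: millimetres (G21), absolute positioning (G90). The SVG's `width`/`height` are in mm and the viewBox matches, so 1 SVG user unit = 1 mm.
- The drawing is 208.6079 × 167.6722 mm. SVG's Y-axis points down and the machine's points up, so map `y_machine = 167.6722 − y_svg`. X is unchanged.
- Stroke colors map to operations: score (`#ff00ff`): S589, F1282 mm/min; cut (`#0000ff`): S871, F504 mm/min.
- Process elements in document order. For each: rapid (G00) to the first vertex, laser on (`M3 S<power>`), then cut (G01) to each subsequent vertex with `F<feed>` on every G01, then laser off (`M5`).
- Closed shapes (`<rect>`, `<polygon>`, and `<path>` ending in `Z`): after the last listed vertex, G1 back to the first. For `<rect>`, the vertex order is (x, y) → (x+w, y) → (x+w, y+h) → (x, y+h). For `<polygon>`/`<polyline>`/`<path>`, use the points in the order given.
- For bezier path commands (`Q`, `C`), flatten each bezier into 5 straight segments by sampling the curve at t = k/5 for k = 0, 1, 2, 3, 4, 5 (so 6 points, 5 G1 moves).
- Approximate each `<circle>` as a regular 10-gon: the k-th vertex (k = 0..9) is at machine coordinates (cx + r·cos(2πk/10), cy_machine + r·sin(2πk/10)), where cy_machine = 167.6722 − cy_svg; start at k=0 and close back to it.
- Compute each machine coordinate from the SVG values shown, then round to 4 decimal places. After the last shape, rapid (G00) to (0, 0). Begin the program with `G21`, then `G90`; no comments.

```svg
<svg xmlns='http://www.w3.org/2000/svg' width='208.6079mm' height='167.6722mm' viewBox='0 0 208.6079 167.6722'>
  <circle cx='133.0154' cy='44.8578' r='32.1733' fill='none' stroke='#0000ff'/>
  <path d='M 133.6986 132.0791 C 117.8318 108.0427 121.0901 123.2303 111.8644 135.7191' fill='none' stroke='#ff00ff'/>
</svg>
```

G21
G90
G00 X165.1887 Y122.8144
M3 S871
G01 X159.0441 Y141.7254 F504
G01 X142.9575 Y153.4130 F504
G01 X123.0733 Y153.4130 F504
G01 X106.9867 Y141.7254 F504
G01 X100.8421 Y122.8144 F504
G01 X106.9867 Y103.9034 F504
G01 X123.0733 Y92.2158 F504
G01 X142.9575 Y92.2158 F504
G01 X159.0441 Y103.9034 F504
G01 X165.1887 Y122.8144 F504
M5
G00 X133.6986 Y35.5931
M3 S589
G01 X126.2207 Y45.6434 F1282
G01 X121.8155 Y48.2923 F1282
G01 X118.9659 Y45.5520 F1282
G01 X116.1546 Y39.4349 F1282
G01 X111.8644 Y31.9531 F1282
M5
G00 X0.0000 Y0.0000

1 u = 1 mm; y_m = 167.6722 − y.

[1] `<circle>` circle, #0000ff→cut S871 F504: (165.1887,122.8144) → (159.0441,141.7254) → (142.9575,153.4130) → (123.0733,153.4130) → (106.9867,141.7254) → (100.8421,122.8144) → (106.9867,103.9034) → (123.0733,92.2158) → (142.9575,92.2158) → (159.0441,103.9034) → (165.1887,122.8144) (closed)

[2] `<path>` cubic bezier, #ff00ff→score S589 F1282: (133.6986,35.5931) → (126.2207,45.6434) → (121.8155,48.2923) → (118.9659,45.5520) → (116.1546,39.4349) → (111.8644,31.9531)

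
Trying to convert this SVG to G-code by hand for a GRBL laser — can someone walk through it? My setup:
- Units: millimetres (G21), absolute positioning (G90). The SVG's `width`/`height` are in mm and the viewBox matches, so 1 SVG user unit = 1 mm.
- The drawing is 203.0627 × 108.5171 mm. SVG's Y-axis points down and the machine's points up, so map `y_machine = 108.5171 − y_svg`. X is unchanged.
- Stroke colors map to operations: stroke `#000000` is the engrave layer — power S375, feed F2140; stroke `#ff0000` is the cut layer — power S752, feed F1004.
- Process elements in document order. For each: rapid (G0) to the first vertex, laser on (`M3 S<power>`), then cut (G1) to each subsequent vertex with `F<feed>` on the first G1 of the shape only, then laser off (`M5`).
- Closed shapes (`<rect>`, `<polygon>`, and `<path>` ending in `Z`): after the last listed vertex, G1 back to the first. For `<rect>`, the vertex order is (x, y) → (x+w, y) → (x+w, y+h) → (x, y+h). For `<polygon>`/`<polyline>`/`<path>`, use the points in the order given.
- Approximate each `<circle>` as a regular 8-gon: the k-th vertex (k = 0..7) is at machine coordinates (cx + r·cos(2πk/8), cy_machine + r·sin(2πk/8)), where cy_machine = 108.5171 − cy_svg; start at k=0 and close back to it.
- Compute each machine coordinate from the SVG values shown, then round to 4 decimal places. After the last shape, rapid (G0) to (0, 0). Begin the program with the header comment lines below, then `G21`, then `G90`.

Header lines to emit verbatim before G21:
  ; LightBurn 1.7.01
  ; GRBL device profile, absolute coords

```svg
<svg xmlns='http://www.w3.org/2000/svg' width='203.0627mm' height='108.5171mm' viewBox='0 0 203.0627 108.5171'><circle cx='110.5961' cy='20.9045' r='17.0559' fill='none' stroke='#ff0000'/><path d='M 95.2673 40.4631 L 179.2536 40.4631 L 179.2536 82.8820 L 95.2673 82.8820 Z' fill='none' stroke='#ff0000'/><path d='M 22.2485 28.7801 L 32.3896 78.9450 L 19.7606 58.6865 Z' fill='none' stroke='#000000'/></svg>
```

Since the viewBox matches the mm dimensions, user units are millimetres directly. The only transform is the Y-flip y_m = 108.5171 − y_svg.

Shape 1 is a circle drawn with `<circle>`. Its stroke #ff0000 means cut at S752, F1004. After flipping Y the toolpath is (127.6520,87.6126) → (122.6564,99.6729) → (110.5961,104.6685) → (98.5358,99.6729) → (93.5402,87.6126) → (98.5358,75.5523) → (110.5961,70.5567) → (122.6564,75.5523) → (127.6520,87.6126), returning to the start.

Shape 2 is a rectangle drawn with `<path>`. Its stroke #ff0000 means cut at S752, F1004. After flipping Y the toolpath is (95.2673,68.0540) → (179.2536,68.0540) → (179.2536,25.6351) → (95.2673,25.6351) → (95.2673,68.0540), returning to the start.

Shape 3 is a closed polygon drawn with `<path>`. Its stroke #000000 means engrave at S375, F2140. After flipping Y the toolpath is (22.2485,79.7370) → (32.3896,29.5721) → (19.7606,49.8306) → (22.2485,79.7370), returning to the start.

; LightBurn 1.7.01
; GRBL device profile, absolute coords
G21
G90
G0 X127.6520 Y87.6126
M3 S752
G1 X122.6564 Y99.6729 F1004
G1 X110.5961 Y104.6685
G1 X98.5358 Y99.6729
G1 X93.5402 Y87.6126
G1 X98.5358 Y75.5523
G1 X110.5961 Y70.5567
G1 X122.6564 Y75.5523
G1 X127.6520 Y87.6126
M5
G0 X95.2673 Y68.0540
M3 S752
G1 X179.2536 Y68.0540 F1004
G1 X179.2536 Y25.6351
G1 X95.2673 Y25.6351
G1 X95.2673 Y68.0540
M5
G0 X22.2485 Y79.7370
M3 S375
G1 X32.3896 Y29.5721 F2140
G1 X19.7606 Y49.8306
G1 X22.2485 Y79.7370
M5
G0 X0.0000 Y0.0000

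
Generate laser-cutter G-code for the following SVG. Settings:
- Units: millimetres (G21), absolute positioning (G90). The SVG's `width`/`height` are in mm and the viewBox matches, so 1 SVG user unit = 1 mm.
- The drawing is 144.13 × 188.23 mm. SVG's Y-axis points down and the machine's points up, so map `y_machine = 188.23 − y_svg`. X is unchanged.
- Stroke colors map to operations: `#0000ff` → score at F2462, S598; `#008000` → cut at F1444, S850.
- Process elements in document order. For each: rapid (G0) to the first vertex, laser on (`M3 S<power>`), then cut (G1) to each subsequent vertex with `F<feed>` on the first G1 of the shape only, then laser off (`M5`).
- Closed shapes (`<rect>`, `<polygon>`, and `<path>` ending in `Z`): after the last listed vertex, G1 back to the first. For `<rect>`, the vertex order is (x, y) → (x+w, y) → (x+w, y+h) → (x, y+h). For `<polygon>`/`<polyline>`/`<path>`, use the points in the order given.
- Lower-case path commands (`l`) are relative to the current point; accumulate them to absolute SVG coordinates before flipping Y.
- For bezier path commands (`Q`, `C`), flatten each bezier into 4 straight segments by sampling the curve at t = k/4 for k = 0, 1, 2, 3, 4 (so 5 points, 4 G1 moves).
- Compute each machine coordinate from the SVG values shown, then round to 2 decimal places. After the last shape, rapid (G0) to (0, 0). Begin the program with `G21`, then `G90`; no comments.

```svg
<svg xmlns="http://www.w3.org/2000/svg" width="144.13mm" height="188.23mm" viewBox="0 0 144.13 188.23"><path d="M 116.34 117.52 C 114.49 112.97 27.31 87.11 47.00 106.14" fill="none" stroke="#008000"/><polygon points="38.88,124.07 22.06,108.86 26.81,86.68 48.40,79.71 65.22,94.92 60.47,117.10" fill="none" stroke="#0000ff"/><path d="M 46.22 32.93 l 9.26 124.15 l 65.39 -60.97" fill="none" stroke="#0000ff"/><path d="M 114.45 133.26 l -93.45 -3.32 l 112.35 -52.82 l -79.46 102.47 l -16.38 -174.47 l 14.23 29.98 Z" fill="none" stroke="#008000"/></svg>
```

viewBox `0 0 144.13 188.23` with mm width/height → 1 unit = 1 mm. Flip: y_m = 188.23 − y_svg.

**Shape 1** — `<path>` cubic bezier, stroke `#008000` → cut (S850, F1444). Control points (SVG): P0=(116.34,117.52), P1=(114.49,112.97), P2=(27.31,87.11), P3=(47.00,106.14); sampled at t=k/4. Machine vertices: (116.34,70.71) → (101.96,77.08) → (73.59,85.24) → (49.27,88.98) → (47.00,82.09). Open path.

**Shape 2** — `<polygon>` regular polygon, stroke `#0000ff` → score (S598, F2462). Machine vertices: (38.88,64.16) → (22.06,79.37) → (26.81,101.55) → (48.40,108.52) → (65.22,93.31) → (60.47,71.13) → (38.88,64.16). Closed: final G1 returns to the first vertex.

**Shape 3** — `<path>` open polyline, stroke `#0000ff` → score (S598, F2462). Machine vertices: (46.22,155.30) → (55.48,31.15) → (120.87,92.12). Open path.

**Shape 4** — `<path>` closed polygon, stroke `#008000` → cut (S850, F1444). Machine vertices: (114.45,54.97) → (21.00,58.29) → (133.35,111.11) → (53.89,8.64) → (37.51,183.11) → (51.74,153.13) → (114.45,54.97). Closed: final G1 returns to the first vertex.

G21
G90
G0 X116.34 Y70.71
M3 S850
G1 X101.96 Y77.08 F1444
G1 X73.59 Y85.24
G1 X49.27 Y88.98
G1 X47.00 Y82.09
M5
G0 X38.88 Y64.16
M3 S598
G1 X22.06 Y79.37 F2462
G1 X26.81 Y101.55
G1 X48.40 Y108.52
G1 X65.22 Y93.31
G1 X60.47 Y71.13
G1 X38.88 Y64.16
M5
G0 X46.22 Y155.30
M3 S598
G1 X55.48 Y31.15 F2462
G1 X120.87 Y92.12
M5
G0 X114.45 Y54.97
M3 S850
G1 X21.00 Y58.29 F1444
G1 X133.35 Y111.11
G1 X53.89 Y8.64
G1 X37.51 Y183.11
G1 X51.74 Y153.13
G1 X114.45 Y54.97
M5
G0 X0.00 Y0.00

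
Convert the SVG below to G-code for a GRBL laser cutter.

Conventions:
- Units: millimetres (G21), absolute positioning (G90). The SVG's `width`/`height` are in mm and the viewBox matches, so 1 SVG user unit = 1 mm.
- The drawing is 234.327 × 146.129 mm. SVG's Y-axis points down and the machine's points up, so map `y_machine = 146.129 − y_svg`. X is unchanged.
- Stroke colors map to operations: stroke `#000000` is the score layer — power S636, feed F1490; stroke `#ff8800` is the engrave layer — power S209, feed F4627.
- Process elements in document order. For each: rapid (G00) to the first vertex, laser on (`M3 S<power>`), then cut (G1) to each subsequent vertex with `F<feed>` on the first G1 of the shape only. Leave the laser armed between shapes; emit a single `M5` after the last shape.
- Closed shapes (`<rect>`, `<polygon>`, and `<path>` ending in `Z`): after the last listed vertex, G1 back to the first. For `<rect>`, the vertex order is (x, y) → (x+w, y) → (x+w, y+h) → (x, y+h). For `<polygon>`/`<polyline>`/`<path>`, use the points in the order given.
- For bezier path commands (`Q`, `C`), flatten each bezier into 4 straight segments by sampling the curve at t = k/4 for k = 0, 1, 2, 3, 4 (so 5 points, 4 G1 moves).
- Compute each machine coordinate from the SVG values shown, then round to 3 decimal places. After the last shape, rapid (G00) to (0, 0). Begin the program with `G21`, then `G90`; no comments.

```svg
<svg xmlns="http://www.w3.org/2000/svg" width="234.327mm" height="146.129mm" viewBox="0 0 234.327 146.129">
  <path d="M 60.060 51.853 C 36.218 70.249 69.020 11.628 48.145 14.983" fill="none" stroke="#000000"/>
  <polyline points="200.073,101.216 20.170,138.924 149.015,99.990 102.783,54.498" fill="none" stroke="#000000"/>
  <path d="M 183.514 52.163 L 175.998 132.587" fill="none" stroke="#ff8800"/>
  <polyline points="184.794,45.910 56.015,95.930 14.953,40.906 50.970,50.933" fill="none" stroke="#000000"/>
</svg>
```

G21
G90
G00 X60.060 Y94.276
M3 S636
G1 X51.075 Y92.748 F1490
G1 X52.990 Y107.071
G1 X55.461 Y124.214
G1 X48.145 Y131.146
G00 X200.073 Y44.913
M3 S636
G1 X20.170 Y7.205 F1490
G1 X149.015 Y46.139
G1 X102.783 Y91.631
G00 X183.514 Y93.966
M3 S209
G1 X175.998 Y13.542 F4627
G00 X184.794 Y100.219
M3 S636
G1 X56.015 Y50.199 F1490
G1 X14.953 Y105.223
G1 X50.970 Y95.196
M5
G00 X0.000 Y0.000

Since the viewBox matches the mm dimensions, user units are millimetres directly. The only transform is the Y-flip y_m = 146.129 − y_svg.

Shape 1 is a cubic bezier drawn with `<path>`. Its stroke #000000 means score at S636, F1490. After flipping Y the toolpath is (60.060,94.276) → (51.075,92.748) → (52.990,107.071) → (55.461,124.214) → (48.145,131.146).

Shape 2 is a open polyline drawn with `<polyline>`. Its stroke #000000 means score at S636, F1490. After flipping Y the toolpath is (200.073,44.913) → (20.170,7.205) → (149.015,46.139) → (102.783,91.631).

Shape 3 is a line segment drawn with `<path>`. Its stroke #ff8800 means engrave at S209, F4627. After flipping Y the toolpath is (183.514,93.966) → (175.998,13.542).

Shape 4 is a open polyline drawn with `<polyline>`. Its stroke #000000 means score at S636, F1490. After flipping Y the toolpath is (184.794,100.219) → (56.015,50.199) → (14.953,105.223) → (50.970,95.196).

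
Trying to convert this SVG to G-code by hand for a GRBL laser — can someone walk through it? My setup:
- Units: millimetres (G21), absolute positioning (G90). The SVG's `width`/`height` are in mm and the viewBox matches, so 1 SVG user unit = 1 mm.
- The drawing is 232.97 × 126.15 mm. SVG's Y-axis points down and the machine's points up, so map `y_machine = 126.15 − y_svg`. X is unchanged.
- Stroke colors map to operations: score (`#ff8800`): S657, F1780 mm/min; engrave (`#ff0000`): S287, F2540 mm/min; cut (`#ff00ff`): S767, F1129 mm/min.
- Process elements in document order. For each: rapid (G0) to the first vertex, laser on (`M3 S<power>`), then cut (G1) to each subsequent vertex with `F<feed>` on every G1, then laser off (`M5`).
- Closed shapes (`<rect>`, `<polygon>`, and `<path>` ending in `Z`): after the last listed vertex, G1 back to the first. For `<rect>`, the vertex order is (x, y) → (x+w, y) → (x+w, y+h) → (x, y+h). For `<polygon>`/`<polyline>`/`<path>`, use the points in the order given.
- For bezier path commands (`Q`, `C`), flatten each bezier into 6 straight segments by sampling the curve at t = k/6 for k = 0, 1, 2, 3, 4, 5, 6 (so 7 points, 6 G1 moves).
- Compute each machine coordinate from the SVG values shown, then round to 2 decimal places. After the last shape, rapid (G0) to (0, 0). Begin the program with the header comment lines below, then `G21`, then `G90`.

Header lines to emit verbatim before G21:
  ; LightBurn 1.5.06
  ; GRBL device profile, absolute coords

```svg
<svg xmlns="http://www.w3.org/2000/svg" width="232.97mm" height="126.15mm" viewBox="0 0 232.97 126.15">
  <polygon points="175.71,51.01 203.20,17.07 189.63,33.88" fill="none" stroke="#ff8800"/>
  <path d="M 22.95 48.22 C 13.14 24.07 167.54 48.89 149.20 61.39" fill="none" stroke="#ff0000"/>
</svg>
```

; LightBurn 1.5.06
; GRBL device profile, absolute coords
G21
G90
G0 X175.71 Y75.14
M3 S657
G1 X203.20 Y109.08 F1780
G1 X189.63 Y92.27 F1780
G1 X175.71 Y75.14 F1780
M5
G0 X22.95 Y77.93
M3 S287
G1 X30.17 Y86.21 F2540
G1 X55.40 Y88.03 F2540
G1 X89.27 Y85.09 F2540
G1 X122.44 Y79.10 F2540
G1 X145.53 Y71.75 F2540
G1 X149.20 Y64.76 F2540
M5
G0 X0.00 Y0.00

Since the viewBox matches the mm dimensions, user units are millimetres directly. The only transform is the Y-flip y_m = 126.15 − y_svg.

Shape 1 is a closed polygon drawn with `<polygon>`. Its stroke #ff8800 means score at S657, F1780. After flipping Y the toolpath is (175.71,75.14) → (203.20,109.08) → (189.63,92.27) → (175.71,75.14), returning to the start.

Shape 2 is a cubic bezier drawn with `<path>`. Its stroke #ff0000 means engrave at S287, F2540. After flipping Y the toolpath is (22.95,77.93) → (30.17,86.21) → (55.40,88.03) → (89.27,85.09) → (122.44,79.10) → (145.53,71.75) → (149.20,64.76).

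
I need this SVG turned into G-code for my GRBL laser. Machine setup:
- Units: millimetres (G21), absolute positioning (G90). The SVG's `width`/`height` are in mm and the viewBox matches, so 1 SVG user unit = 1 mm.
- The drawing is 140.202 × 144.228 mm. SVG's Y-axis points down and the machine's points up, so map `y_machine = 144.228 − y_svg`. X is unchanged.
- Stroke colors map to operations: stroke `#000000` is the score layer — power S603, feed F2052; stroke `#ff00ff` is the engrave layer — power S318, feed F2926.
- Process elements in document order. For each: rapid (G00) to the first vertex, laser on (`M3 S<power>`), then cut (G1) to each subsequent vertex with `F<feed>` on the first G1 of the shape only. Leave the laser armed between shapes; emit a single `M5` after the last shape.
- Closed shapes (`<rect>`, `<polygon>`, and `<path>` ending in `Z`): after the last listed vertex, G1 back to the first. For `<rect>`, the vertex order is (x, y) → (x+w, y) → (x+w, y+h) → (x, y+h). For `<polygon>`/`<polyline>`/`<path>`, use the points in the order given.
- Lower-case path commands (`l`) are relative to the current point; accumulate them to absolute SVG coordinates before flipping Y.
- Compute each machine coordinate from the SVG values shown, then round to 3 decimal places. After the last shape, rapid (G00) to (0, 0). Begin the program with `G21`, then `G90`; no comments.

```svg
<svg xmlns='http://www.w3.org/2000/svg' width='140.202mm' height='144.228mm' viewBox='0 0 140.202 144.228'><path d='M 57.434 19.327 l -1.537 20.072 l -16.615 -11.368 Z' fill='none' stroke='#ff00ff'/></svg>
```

G21
G90
G00 X57.434 Y124.901
M3 S318
G1 X55.897 Y104.829 F2926
G1 X39.282 Y116.197
G1 X57.434 Y124.901
M5
G00 X0.000 Y0.000

Since the viewBox matches the mm dimensions, user units are millimetres directly. The only transform is the Y-flip y_m = 144.228 − y_svg.

Shape 1 is a regular polygon drawn with `<path>`. Its stroke #ff00ff means engrave at S318, F2926. After flipping Y the toolpath is (57.434,124.901) → (55.897,104.829) → (39.282,116.197) → (57.434,124.901), returning to the start.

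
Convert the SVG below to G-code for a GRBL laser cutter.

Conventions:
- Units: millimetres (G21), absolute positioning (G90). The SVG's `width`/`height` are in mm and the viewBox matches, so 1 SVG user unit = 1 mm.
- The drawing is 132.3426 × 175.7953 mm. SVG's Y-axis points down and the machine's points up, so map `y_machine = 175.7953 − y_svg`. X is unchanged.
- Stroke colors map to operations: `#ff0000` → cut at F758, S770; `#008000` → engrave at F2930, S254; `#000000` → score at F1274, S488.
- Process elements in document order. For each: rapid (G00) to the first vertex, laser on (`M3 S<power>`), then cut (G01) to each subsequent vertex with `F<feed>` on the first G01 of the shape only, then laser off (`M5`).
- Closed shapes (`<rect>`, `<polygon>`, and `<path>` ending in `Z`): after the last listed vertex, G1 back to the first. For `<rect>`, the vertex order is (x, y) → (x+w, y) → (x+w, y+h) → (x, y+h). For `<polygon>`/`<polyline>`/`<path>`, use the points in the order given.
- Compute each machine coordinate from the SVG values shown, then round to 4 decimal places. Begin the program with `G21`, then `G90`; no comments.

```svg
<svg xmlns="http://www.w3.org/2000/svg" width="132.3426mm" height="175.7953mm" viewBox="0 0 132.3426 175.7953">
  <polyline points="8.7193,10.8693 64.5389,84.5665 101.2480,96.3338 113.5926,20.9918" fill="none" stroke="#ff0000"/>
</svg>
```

1 u = 1 mm; y_m = 175.7953 − y.

[1] `<polyline>` open polyline, #ff0000→cut S770 F758: (8.7193,164.9260) → (64.5389,91.2288) → (101.2480,79.4615) → (113.5926,154.8035)

G21
G90
G00 X8.7193 Y164.9260
M3 S770
G01 X64.5389 Y91.2288 F758
G01 X101.2480 Y79.4615
G01 X113.5926 Y154.8035
M5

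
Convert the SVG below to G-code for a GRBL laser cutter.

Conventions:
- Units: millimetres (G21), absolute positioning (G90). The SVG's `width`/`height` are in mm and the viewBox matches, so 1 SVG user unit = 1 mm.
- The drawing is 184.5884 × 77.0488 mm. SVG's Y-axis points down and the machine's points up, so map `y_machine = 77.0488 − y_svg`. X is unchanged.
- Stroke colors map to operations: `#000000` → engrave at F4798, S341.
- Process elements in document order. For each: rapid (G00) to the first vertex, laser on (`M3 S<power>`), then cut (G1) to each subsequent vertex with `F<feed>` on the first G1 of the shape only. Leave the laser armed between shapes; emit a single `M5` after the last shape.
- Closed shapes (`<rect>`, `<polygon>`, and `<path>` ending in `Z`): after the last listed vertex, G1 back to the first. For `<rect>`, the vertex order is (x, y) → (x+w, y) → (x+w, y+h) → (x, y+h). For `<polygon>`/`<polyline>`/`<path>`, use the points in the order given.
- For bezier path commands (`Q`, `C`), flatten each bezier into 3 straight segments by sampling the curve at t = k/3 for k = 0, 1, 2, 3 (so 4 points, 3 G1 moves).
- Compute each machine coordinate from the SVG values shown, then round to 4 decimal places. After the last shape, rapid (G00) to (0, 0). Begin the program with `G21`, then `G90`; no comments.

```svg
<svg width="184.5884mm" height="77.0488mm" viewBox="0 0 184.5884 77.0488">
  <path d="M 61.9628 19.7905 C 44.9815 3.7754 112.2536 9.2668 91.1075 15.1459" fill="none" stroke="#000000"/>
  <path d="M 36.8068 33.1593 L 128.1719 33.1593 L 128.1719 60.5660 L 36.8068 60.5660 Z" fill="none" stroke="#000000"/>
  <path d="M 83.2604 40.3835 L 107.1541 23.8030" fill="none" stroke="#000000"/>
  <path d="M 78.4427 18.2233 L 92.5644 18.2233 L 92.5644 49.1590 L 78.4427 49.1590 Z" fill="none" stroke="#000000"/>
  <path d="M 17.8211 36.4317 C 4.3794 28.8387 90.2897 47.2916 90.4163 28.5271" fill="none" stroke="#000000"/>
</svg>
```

Since the viewBox matches the mm dimensions, user units are millimetres directly. The only transform is the Y-flip y_m = 77.0488 − y_svg.

Shape 1 is a cubic bezier drawn with `<path>`. Its stroke #000000 means engrave at S341, F4798. After flipping Y the toolpath is (61.9628,57.2583) → (66.6707,66.8867) → (89.1761,66.8706) → (91.1075,61.9029).

Shape 2 is a rectangle drawn with `<path>`. Its stroke #000000 means engrave at S341, F4798. After flipping Y the toolpath is (36.8068,43.8895) → (128.1719,43.8895) → (128.1719,16.4828) → (36.8068,16.4828) → (36.8068,43.8895), returning to the start.

Shape 3 is a line segment drawn with `<path>`. Its stroke #000000 means engrave at S341, F4798. After flipping Y the toolpath is (83.2604,36.6653) → (107.1541,53.2458).

Shape 4 is a rectangle drawn with `<path>`. Its stroke #000000 means engrave at S341, F4798. After flipping Y the toolpath is (78.4427,58.8255) → (92.5644,58.8255) → (92.5644,27.8898) → (78.4427,27.8898) → (78.4427,58.8255), returning to the start.

Shape 5 is a cubic bezier drawn with `<path>`. Its stroke #000000 means engrave at S341, F4798. After flipping Y the toolpath is (17.8211,40.6171) → (30.6399,41.8712) → (68.5520,39.8199) → (90.4163,48.5217).

G21
G90
G00 X61.9628 Y57.2583
M3 S341
G1 X66.6707 Y66.8867 F4798
G1 X89.1761 Y66.8706
G1 X91.1075 Y61.9029
G00 X36.8068 Y43.8895
M3 S341
G1 X128.1719 Y43.8895 F4798
G1 X128.1719 Y16.4828
G1 X36.8068 Y16.4828
G1 X36.8068 Y43.8895
G00 X83.2604 Y36.6653
M3 S341
G1 X107.1541 Y53.2458 F4798
G00 X78.4427 Y58.8255
M3 S341
G1 X92.5644 Y58.8255 F4798
G1 X92.5644 Y27.8898
G1 X78.4427 Y27.8898
G1 X78.4427 Y58.8255
G00 X17.8211 Y40.6171
M3 S341
G1 X30.6399 Y41.8712 F4798
G1 X68.5520 Y39.8199
G1 X90.4163 Y48.5217
M5
G00 X0.0000 Y0.0000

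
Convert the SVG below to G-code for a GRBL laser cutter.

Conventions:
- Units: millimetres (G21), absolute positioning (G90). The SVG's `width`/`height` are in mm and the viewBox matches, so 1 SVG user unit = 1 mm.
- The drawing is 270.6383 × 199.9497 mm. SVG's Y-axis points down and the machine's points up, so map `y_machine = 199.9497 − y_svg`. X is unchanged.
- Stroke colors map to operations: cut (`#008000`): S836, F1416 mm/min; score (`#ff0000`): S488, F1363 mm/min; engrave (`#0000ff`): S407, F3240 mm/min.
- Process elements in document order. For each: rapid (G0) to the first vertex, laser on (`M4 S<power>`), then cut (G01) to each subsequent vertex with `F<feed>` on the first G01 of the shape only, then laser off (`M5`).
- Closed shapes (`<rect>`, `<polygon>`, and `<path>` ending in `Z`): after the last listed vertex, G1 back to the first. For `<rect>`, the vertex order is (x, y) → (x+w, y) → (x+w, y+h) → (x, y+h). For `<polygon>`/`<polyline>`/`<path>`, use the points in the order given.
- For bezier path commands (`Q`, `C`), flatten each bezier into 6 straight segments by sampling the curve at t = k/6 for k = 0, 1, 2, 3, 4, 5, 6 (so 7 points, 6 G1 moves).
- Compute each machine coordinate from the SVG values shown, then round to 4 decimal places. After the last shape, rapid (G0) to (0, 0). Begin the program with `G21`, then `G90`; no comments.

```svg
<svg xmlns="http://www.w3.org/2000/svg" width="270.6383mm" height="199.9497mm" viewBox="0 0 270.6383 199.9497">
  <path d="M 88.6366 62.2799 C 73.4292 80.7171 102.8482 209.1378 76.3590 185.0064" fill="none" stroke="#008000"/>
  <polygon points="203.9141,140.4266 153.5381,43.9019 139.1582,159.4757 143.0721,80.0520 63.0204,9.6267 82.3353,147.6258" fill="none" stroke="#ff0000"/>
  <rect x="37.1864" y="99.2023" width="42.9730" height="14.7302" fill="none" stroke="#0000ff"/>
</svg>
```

Since the viewBox matches the mm dimensions, user units are millimetres directly. The only transform is the Y-flip y_m = 199.9497 − y_svg.

Shape 1 is a cubic bezier drawn with `<path>`. Its stroke #008000 means cut at S836, F1416. After flipping Y the toolpath is (88.6366,137.6698) → (84.2863,120.5014) → (84.5812,92.2950) → (86.7285,60.3433) → (87.9356,31.9391) → (85.4100,14.3748) → (76.3590,14.9433).

Shape 2 is a closed polygon drawn with `<polygon>`. Its stroke #ff0000 means score at S488, F1363. After flipping Y the toolpath is (203.9141,59.5231) → (153.5381,156.0478) → (139.1582,40.4740) → (143.0721,119.8977) → (63.0204,190.3230) → (82.3353,52.3239) → (203.9141,59.5231), returning to the start.

Shape 3 is a rectangle drawn with `<rect>`. Its stroke #0000ff means engrave at S407, F3240. After flipping Y the toolpath is (37.1864,100.7474) → (80.1594,100.7474) → (80.1594,86.0172) → (37.1864,86.0172) → (37.1864,100.7474), returning to the start.

G21
G90
G0 X88.6366 Y137.6698
M4 S836
G01 X84.2863 Y120.5014 F1416
G01 X84.5812 Y92.2950
G01 X86.7285 Y60.3433
G01 X87.9356 Y31.9391
G01 X85.4100 Y14.3748
G01 X76.3590 Y14.9433
M5
G0 X203.9141 Y59.5231
M4 S488
G01 X153.5381 Y156.0478 F1363
G01 X139.1582 Y40.4740
G01 X143.0721 Y119.8977
G01 X63.0204 Y190.3230
G01 X82.3353 Y52.3239
G01 X203.9141 Y59.5231
M5
G0 X37.1864 Y100.7474
M4 S407
G01 X80.1594 Y100.7474 F3240
G01 X80.1594 Y86.0172
G01 X37.1864 Y86.0172
G01 X37.1864 Y100.7474
M5
G0 X0.0000 Y0.0000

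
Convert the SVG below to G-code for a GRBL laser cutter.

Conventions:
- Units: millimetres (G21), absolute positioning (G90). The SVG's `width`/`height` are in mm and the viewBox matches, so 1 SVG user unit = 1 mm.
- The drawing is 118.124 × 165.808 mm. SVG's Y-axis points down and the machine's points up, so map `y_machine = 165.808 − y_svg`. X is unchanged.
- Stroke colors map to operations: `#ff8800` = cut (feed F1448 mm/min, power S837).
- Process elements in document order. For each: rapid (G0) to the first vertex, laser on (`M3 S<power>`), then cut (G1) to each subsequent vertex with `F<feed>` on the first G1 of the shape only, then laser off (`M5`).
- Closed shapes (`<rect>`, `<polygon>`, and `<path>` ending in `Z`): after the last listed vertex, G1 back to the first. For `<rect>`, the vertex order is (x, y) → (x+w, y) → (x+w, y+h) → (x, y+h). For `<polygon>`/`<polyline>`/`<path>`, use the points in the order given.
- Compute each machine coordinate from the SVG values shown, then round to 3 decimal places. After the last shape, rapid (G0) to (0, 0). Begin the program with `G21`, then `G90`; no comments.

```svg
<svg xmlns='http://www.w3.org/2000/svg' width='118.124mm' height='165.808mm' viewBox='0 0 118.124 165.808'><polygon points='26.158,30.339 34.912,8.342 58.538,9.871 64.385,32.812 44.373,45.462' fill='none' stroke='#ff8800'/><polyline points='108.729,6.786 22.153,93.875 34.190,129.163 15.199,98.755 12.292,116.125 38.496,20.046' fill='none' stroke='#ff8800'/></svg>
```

G21
G90
G0 X26.158 Y135.469
M3 S837
G1 X34.912 Y157.466 F1448
G1 X58.538 Y155.937
G1 X64.385 Y132.996
G1 X44.373 Y120.346
G1 X26.158 Y135.469
M5
G0 X108.729 Y159.022
M3 S837
G1 X22.153 Y71.933 F1448
G1 X34.190 Y36.645
G1 X15.199 Y67.053
G1 X12.292 Y49.683
G1 X38.496 Y145.762
M5
G0 X0.000 Y0.000

1 u = 1 mm; y_m = 165.808 − y.

[1] `<polygon>` regular polygon, #ff8800→cut S837 F1448: (26.158,135.469) → (34.912,157.466) → (58.538,155.937) → (64.385,132.996) → (44.373,120.346) → (26.158,135.469) (closed)

[2] `<polyline>` open polyline, #ff8800→cut S837 F1448: (108.729,159.022) → (22.153,71.933) → (34.190,36.645) → (15.199,67.053) → (12.292,49.683) → (38.496,145.762)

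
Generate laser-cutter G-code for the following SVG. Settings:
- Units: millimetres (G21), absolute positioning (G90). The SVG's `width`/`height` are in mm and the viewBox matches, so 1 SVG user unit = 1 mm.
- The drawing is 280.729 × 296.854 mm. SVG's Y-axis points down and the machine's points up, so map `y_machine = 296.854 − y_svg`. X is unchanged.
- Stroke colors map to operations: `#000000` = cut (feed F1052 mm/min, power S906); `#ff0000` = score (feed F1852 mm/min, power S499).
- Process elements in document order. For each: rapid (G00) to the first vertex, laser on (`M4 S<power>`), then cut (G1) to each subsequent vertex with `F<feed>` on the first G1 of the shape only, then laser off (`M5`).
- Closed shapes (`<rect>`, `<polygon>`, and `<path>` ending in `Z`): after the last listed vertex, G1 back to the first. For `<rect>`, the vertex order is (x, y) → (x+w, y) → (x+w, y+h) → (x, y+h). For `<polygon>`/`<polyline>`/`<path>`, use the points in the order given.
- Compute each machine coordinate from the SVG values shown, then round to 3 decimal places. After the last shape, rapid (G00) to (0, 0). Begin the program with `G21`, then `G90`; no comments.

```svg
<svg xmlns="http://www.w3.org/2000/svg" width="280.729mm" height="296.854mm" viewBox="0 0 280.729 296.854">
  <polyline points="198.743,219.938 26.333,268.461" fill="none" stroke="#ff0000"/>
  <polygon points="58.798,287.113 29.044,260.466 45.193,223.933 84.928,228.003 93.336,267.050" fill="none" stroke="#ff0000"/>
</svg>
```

viewBox `0 0 280.729 296.854` with mm width/height → 1 unit = 1 mm. Flip: y_m = 296.854 − y_svg.

**Shape 1** — `<polyline>` line segment, stroke `#ff0000` → score (S499, F1852). Machine vertices: (198.743,76.916) → (26.333,28.393). Open path.

**Shape 2** — `<polygon>` regular polygon, stroke `#ff0000` → score (S499, F1852). Machine vertices: (58.798,9.741) → (29.044,36.388) → (45.193,72.921) → (84.928,68.851) → (93.336,29.804) → (58.798,9.741). Closed: final G1 returns to the first vertex.

G21
G90
G00 X198.743 Y76.916
M4 S499
G1 X26.333 Y28.393 F1852
M5
G00 X58.798 Y9.741
M4 S499
G1 X29.044 Y36.388 F1852
G1 X45.193 Y72.921
G1 X84.928 Y68.851
G1 X93.336 Y29.804
G1 X58.798 Y9.741
M5
G00 X0.000 Y0.000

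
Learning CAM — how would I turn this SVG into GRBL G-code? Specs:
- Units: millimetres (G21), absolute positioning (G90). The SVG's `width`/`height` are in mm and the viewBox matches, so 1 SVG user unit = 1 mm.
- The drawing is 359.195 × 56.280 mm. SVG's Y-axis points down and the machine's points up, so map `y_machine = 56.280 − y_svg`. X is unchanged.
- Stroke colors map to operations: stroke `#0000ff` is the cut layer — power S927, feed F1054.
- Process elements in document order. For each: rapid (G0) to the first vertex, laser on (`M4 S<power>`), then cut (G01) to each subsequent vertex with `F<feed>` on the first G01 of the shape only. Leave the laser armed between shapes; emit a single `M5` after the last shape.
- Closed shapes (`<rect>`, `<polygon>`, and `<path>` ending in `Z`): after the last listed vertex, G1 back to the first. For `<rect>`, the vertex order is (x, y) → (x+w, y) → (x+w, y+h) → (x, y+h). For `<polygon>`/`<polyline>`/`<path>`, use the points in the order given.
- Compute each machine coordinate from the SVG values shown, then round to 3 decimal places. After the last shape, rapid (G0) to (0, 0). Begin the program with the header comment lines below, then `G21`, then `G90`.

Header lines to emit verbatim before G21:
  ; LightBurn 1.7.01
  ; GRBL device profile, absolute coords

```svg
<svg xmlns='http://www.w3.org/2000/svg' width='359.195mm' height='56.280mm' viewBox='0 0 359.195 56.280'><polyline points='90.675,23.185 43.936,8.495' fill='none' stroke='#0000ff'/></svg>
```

; LightBurn 1.7.01
; GRBL device profile, absolute coords
G21
G90
G0 X90.675 Y33.095
M4 S927
G01 X43.936 Y47.785 F1054
M5
G0 X0.000 Y0.000

viewBox `0 0 359.195 56.280` with mm width/height → 1 unit = 1 mm. Flip: y_m = 56.280 − y_svg.

**Shape 1** — `<polyline>` line segment, stroke `#0000ff` → cut (S927, F1054). Machine vertices: (90.675,33.095) → (43.936,47.785). Open path.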